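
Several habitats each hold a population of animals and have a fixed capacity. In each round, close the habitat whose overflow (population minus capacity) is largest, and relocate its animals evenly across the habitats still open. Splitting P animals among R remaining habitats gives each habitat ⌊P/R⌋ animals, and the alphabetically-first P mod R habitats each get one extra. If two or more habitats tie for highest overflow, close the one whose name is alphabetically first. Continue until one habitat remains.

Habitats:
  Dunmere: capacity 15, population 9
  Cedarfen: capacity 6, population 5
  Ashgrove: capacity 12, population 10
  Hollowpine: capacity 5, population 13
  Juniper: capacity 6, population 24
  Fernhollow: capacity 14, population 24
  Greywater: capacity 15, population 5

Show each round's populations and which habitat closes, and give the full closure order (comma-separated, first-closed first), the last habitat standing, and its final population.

Closure order: Juniper, Fernhollow, Hollowpine, Cedarfen, Ashgrove, Dunmere
Last habitat: Greywater with 90 animals

Round 1: Ashgrove=10 Cedarfen=5 Dunmere=9 Fernhollow=24 Greywater=5 Hollowpine=13 Juniper=24 → close Juniper (overflow 18)
  24÷6 = 4 each, +1 to first 0
Round 2: Ashgrove=14 Cedarfen=9 Dunmere=13 Fernhollow=28 Greywater=9 Hollowpine=17 → close Fernhollow (overflow 14)
  28÷5 = 5 each, +1 to first 3
Round 3: Ashgrove=20 Cedarfen=15 Dunmere=19 Greywater=14 Hollowpine=22 → close Hollowpine (overflow 17)
  22÷4 = 5 each, +1 to first 2
Round 4: Ashgrove=26 Cedarfen=21 Dunmere=24 Greywater=19 → close Cedarfen (overflow 15)
  21÷3 = 7 each, +1 to first 0
Round 5: Ashgrove=33 Dunmere=31 Greywater=26 → close Ashgrove (overflow 21)
  33÷2 = 16 each, +1 to first 1
Round 6: Dunmere=48 Greywater=42 → close Dunmere (overflow 33)
  48÷1 = 48 each, +1 to first 0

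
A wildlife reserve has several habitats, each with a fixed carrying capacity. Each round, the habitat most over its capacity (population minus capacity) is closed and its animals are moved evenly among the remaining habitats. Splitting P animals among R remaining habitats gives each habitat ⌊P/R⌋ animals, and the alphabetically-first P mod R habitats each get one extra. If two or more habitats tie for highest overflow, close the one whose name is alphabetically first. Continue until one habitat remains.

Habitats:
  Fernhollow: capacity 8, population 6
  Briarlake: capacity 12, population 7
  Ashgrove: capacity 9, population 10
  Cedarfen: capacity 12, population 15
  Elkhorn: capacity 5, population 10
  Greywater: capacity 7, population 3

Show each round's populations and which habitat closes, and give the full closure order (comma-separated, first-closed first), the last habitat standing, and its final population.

Closure order: Elkhorn, Cedarfen, Ashgrove, Fernhollow, Briarlake
Last habitat: Greywater with 51 animals

Round 1: Ashgrove=10 Briarlake=7 Cedarfen=15 Elkhorn=10 Fernhollow=6 Greywater=3 → close Elkhorn (overflow 5)
  10÷5 = 2 each, +1 to first 0
Round 2: Ashgrove=12 Briarlake=9 Cedarfen=17 Fernhollow=8 Greywater=5 → close Cedarfen (overflow 5)
  17÷4 = 4 each, +1 to first 1
Round 3: Ashgrove=17 Briarlake=13 Fernhollow=12 Greywater=9 → close Ashgrove (overflow 8)
  17÷3 = 5 each, +1 to first 2
Round 4: Briarlake=19 Fernhollow=18 Greywater=14 → close Fernhollow (overflow 10)
  18÷2 = 9 each, +1 to first 0
Round 5: Briarlake=28 Greywater=23 → close Briarlake (overflow 16)
  28÷1 = 28 each, +1 to first 0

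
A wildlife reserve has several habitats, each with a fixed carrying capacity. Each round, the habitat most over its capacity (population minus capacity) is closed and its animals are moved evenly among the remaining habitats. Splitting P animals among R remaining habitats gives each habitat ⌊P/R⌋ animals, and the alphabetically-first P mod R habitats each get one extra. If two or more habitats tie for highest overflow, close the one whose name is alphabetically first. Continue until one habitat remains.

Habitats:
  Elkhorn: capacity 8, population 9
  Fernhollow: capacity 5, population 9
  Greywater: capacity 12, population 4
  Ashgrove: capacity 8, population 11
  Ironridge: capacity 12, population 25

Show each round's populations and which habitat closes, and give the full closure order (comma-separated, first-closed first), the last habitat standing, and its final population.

Round 1: Ashgrove=11 Elkhorn=9 Fernhollow=9 Greywater=4 Ironridge=25 → close Ironridge (overflow 13)
  25÷4 = 6 each, +1 to first 1
Round 2: Ashgrove=18 Elkhorn=15 Fernhollow=15 Greywater=10 → close Ashgrove (overflow 10)
  18÷3 = 6 each, +1 to first 0
Round 3: Elkhorn=21 Fernhollow=21 Greywater=16 → close Fernhollow (overflow 16)
  21÷2 = 10 each, +1 to first 1
Round 4: Elkhorn=32 Greywater=26 → close Elkhorn (overflow 24)
  32÷1 = 32 each, +1 to first 0

Closure order: Ironridge, Ashgrove, Fernhollow, Elkhorn
Last habitat: Greywater with 58 animals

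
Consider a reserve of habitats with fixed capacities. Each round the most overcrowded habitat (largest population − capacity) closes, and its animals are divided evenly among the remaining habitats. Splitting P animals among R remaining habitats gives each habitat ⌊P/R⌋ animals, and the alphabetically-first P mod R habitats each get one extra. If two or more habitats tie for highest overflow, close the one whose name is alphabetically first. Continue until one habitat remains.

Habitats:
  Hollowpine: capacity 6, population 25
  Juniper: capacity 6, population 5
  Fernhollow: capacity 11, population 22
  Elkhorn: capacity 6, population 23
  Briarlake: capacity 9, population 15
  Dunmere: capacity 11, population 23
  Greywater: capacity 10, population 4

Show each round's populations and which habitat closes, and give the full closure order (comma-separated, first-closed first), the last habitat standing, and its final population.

Closure order: Hollowpine, Elkhorn, Dunmere, Fernhollow, Briarlake, Juniper
Last habitat: Greywater with 117 animals

Round 1: Briarlake=15 Dunmere=23 Elkhorn=23 Fernhollow=22 Greywater=4 Hollowpine=25 Juniper=5 → close Hollowpine (overflow 19)
  25÷6 = 4 each, +1 to first 1
Round 2: Briarlake=20 Dunmere=27 Elkhorn=27 Fernhollow=26 Greywater=8 Juniper=9 → close Elkhorn (overflow 21)
  27÷5 = 5 each, +1 to first 2
Round 3: Briarlake=26 Dunmere=33 Fernhollow=31 Greywater=13 Juniper=14 → close Dunmere (overflow 22)
  33÷4 = 8 each, +1 to first 1
Round 4: Briarlake=35 Fernhollow=39 Greywater=21 Juniper=22 → close Fernhollow (overflow 28)
  39÷3 = 13 each, +1 to first 0
Round 5: Briarlake=48 Greywater=34 Juniper=35 → close Briarlake (overflow 39)
  48÷2 = 24 each, +1 to first 0
Round 6: Greywater=58 Juniper=59 → close Juniper (overflow 53)
  59÷1 = 59 each, +1 to first 0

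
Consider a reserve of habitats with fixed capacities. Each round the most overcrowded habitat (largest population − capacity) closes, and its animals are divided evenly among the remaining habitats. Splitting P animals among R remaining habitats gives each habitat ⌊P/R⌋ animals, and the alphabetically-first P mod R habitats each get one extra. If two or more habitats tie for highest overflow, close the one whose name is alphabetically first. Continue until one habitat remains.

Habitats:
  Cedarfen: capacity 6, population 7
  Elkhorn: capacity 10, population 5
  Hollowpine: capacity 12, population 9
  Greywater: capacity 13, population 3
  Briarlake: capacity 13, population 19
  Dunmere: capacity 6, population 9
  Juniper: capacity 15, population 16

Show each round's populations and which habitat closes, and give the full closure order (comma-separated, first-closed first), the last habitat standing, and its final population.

Closure order: Briarlake, Dunmere, Cedarfen, Juniper, Elkhorn, Hollowpine
Last habitat: Greywater with 68 animals

Round 1: Briarlake=19 Cedarfen=7 Dunmere=9 Elkhorn=5 Greywater=3 Hollowpine=9 Juniper=16 → close Briarlake (overflow 6)
  19÷6 = 3 each, +1 to first 1
Round 2: Cedarfen=11 Dunmere=12 Elkhorn=8 Greywater=6 Hollowpine=12 Juniper=19 → close Dunmere (overflow 6)
  12÷5 = 2 each, +1 to first 2
Round 3: Cedarfen=14 Elkhorn=11 Greywater=8 Hollowpine=14 Juniper=21 → close Cedarfen (overflow 8)
  14÷4 = 3 each, +1 to first 2
Round 4: Elkhorn=15 Greywater=12 Hollowpine=17 Juniper=24 → close Juniper (overflow 9)
  24÷3 = 8 each, +1 to first 0
Round 5: Elkhorn=23 Greywater=20 Hollowpine=25 → close Elkhorn (overflow 13)
  23÷2 = 11 each, +1 to first 1
Round 6: Greywater=32 Hollowpine=36 → close Hollowpine (overflow 24)
  36÷1 = 36 each, +1 to first 0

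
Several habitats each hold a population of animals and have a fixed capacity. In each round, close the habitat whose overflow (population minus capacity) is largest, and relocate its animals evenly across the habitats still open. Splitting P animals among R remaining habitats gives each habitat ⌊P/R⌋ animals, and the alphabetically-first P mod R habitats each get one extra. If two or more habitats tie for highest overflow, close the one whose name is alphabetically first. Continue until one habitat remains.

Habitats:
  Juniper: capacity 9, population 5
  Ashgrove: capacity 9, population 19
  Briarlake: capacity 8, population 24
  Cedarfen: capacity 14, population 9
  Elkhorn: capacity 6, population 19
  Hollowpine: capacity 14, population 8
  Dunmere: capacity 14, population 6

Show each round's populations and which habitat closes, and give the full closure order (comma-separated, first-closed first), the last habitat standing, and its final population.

Round 1: Ashgrove=19 Briarlake=24 Cedarfen=9 Dunmere=6 Elkhorn=19 Hollowpine=8 Juniper=5 → close Briarlake (overflow 16)
  24÷6 = 4 each, +1 to first 0
Round 2: Ashgrove=23 Cedarfen=13 Dunmere=10 Elkhorn=23 Hollowpine=12 Juniper=9 → close Elkhorn (overflow 17)
  23÷5 = 4 each, +1 to first 3
Round 3: Ashgrove=28 Cedarfen=18 Dunmere=15 Hollowpine=16 Juniper=13 → close Ashgrove (overflow 19)
  28÷4 = 7 each, +1 to first 0
Round 4: Cedarfen=25 Dunmere=22 Hollowpine=23 Juniper=20 → close Cedarfen (overflow 11)
  25÷3 = 8 each, +1 to first 1
Round 5: Dunmere=31 Hollowpine=31 Juniper=28 → close Juniper (overflow 19)
  28÷2 = 14 each, +1 to first 0
Round 6: Dunmere=45 Hollowpine=45 → close Dunmere (overflow 31)
  45÷1 = 45 each, +1 to first 0

Closure order: Briarlake, Elkhorn, Ashgrove, Cedarfen, Juniper, Dunmere
Last habitat: Hollowpine with 90 animals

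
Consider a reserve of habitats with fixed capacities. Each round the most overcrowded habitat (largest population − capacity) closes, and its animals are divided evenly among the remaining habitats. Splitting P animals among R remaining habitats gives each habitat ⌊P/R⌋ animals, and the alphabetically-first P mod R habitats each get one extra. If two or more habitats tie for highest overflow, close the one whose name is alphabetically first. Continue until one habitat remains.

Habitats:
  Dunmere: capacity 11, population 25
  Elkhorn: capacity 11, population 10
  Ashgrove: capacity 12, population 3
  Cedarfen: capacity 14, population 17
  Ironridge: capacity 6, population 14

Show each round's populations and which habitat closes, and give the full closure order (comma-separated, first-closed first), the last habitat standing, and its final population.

Round 1: Ashgrove=3 Cedarfen=17 Dunmere=25 Elkhorn=10 Ironridge=14 → close Dunmere (overflow 14)
  25÷4 = 6 each, +1 to first 1
Round 2: Ashgrove=10 Cedarfen=23 Elkhorn=16 Ironridge=20 → close Ironridge (overflow 14)
  20÷3 = 6 each, +1 to first 2
Round 3: Ashgrove=17 Cedarfen=30 Elkhorn=22 → close Cedarfen (overflow 16)
  30÷2 = 15 each, +1 to first 0
Round 4: Ashgrove=32 Elkhorn=37 → close Elkhorn (overflow 26)
  37÷1 = 37 each, +1 to first 0

Closure order: Dunmere, Ironridge, Cedarfen, Elkhorn
Last habitat: Ashgrove with 69 animals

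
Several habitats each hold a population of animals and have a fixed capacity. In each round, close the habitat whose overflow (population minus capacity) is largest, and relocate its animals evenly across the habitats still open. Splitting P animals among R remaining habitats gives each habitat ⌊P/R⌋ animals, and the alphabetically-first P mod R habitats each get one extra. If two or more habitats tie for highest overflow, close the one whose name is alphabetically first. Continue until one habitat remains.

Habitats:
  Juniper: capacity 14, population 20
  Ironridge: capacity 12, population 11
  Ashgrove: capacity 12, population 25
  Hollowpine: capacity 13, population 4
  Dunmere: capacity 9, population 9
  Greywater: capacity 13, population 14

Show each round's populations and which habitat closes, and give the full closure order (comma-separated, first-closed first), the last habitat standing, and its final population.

Round 1: Ashgrove=25 Dunmere=9 Greywater=14 Hollowpine=4 Ironridge=11 Juniper=20 → close Ashgrove (overflow 13)
  25÷5 = 5 each, +1 to first 0
Round 2: Dunmere=14 Greywater=19 Hollowpine=9 Ironridge=16 Juniper=25 → close Juniper (overflow 11)
  25÷4 = 6 each, +1 to first 1
Round 3: Dunmere=21 Greywater=25 Hollowpine=15 Ironridge=22 → close Dunmere (overflow 12)
  21÷3 = 7 each, +1 to first 0
Round 4: Greywater=32 Hollowpine=22 Ironridge=29 → close Greywater (overflow 19)
  32÷2 = 16 each, +1 to first 0
Round 5: Hollowpine=38 Ironridge=45 → close Ironridge (overflow 33)
  45÷1 = 45 each, +1 to first 0

Closure order: Ashgrove, Juniper, Dunmere, Greywater, Ironridge
Last habitat: Hollowpine with 83 animals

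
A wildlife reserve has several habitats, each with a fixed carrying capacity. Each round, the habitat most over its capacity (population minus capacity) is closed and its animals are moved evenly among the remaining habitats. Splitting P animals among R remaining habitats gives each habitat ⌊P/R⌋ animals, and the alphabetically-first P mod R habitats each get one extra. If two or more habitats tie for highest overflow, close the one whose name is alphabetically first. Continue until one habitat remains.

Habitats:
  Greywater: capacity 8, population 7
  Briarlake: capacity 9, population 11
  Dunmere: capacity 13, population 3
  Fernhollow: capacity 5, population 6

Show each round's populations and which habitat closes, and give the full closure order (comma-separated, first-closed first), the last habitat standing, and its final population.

Round 1: Briarlake=11 Dunmere=3 Fernhollow=6 Greywater=7 → close Briarlake (overflow 2)
  11÷3 = 3 each, +1 to first 2
Round 2: Dunmere=7 Fernhollow=10 Greywater=10 → close Fernhollow (overflow 5)
  10÷2 = 5 each, +1 to first 0
Round 3: Dunmere=12 Greywater=15 → close Greywater (overflow 7)
  15÷1 = 15 each, +1 to first 0

Closure order: Briarlake, Fernhollow, Greywater
Last habitat: Dunmere with 27 animals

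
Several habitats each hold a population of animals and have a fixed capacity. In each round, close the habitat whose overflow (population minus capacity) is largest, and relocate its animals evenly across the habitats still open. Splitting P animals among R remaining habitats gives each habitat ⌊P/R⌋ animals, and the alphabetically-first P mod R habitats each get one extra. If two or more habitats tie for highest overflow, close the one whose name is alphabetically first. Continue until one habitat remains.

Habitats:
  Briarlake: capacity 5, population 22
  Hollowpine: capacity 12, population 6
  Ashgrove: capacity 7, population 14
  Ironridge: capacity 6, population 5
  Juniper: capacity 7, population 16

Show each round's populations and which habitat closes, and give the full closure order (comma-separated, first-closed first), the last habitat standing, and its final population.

Closure order: Briarlake, Juniper, Ashgrove, Ironridge
Last habitat: Hollowpine with 63 animals

Round 1: Ashgrove=14 Briarlake=22 Hollowpine=6 Ironridge=5 Juniper=16 → close Briarlake (overflow 17)
  22÷4 = 5 each, +1 to first 2
Round 2: Ashgrove=20 Hollowpine=12 Ironridge=10 Juniper=21 → close Juniper (overflow 14)
  21÷3 = 7 each, +1 to first 0
Round 3: Ashgrove=27 Hollowpine=19 Ironridge=17 → close Ashgrove (overflow 20)
  27÷2 = 13 each, +1 to first 1
Round 4: Hollowpine=33 Ironridge=30 → close Ironridge (overflow 24)
  30÷1 = 30 each, +1 to first 0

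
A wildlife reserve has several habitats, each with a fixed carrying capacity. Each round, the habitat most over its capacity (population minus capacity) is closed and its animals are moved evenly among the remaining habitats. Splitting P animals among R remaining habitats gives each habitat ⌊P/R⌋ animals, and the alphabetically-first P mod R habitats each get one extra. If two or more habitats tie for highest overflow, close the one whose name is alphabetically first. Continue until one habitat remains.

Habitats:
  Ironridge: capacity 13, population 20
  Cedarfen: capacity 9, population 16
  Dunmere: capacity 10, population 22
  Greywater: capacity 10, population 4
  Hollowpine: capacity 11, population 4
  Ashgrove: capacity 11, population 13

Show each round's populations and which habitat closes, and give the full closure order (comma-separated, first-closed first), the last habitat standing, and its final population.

Closure order: Dunmere, Cedarfen, Ironridge, Ashgrove, Greywater
Last habitat: Hollowpine with 79 animals

Round 1: Ashgrove=13 Cedarfen=16 Dunmere=22 Greywater=4 Hollowpine=4 Ironridge=20 → close Dunmere (overflow 12)
  22÷5 = 4 each, +1 to first 2
Round 2: Ashgrove=18 Cedarfen=21 Greywater=8 Hollowpine=8 Ironridge=24 → close Cedarfen (overflow 12)
  21÷4 = 5 each, +1 to first 1
Round 3: Ashgrove=24 Greywater=13 Hollowpine=13 Ironridge=29 → close Ironridge (overflow 16)
  29÷3 = 9 each, +1 to first 2
Round 4: Ashgrove=34 Greywater=23 Hollowpine=22 → close Ashgrove (overflow 23)
  34÷2 = 17 each, +1 to first 0
Round 5: Greywater=40 Hollowpine=39 → close Greywater (overflow 30)
  40÷1 = 40 each, +1 to first 0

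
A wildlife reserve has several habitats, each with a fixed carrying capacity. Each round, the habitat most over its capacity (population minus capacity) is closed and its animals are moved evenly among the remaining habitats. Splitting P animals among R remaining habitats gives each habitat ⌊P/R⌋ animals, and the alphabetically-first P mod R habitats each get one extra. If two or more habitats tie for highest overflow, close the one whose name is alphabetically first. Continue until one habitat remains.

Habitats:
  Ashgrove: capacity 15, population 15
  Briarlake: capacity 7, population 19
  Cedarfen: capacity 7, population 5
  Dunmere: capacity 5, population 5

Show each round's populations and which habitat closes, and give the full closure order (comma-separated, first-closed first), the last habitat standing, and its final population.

Round 1: Ashgrove=15 Briarlake=19 Cedarfen=5 Dunmere=5 → close Briarlake (overflow 12)
  19÷3 = 6 each, +1 to first 1
Round 2: Ashgrove=22 Cedarfen=11 Dunmere=11 → close Ashgrove (overflow 7)
  22÷2 = 11 each, +1 to first 0
Round 3: Cedarfen=22 Dunmere=22 → close Dunmere (overflow 17)
  22÷1 = 22 each, +1 to first 0

Closure order: Briarlake, Ashgrove, Dunmere
Last habitat: Cedarfen with 44 animals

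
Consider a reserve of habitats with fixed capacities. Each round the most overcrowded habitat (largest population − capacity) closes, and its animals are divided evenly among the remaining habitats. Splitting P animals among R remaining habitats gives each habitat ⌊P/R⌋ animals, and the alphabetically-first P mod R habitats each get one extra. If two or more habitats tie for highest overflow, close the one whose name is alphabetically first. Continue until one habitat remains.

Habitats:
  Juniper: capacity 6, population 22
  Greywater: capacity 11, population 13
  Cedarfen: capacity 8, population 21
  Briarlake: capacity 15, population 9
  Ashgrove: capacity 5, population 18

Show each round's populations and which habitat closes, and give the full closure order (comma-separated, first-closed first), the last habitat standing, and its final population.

Round 1: Ashgrove=18 Briarlake=9 Cedarfen=21 Greywater=13 Juniper=22 → close Juniper (overflow 16)
  22÷4 = 5 each, +1 to first 2
Round 2: Ashgrove=24 Briarlake=15 Cedarfen=26 Greywater=18 → close Ashgrove (overflow 19)
  24÷3 = 8 each, +1 to first 0
Round 3: Briarlake=23 Cedarfen=34 Greywater=26 → close Cedarfen (overflow 26)
  34÷2 = 17 each, +1 to first 0
Round 4: Briarlake=40 Greywater=43 → close Greywater (overflow 32)
  43÷1 = 43 each, +1 to first 0

Closure order: Juniper, Ashgrove, Cedarfen, Greywater
Last habitat: Briarlake with 83 animals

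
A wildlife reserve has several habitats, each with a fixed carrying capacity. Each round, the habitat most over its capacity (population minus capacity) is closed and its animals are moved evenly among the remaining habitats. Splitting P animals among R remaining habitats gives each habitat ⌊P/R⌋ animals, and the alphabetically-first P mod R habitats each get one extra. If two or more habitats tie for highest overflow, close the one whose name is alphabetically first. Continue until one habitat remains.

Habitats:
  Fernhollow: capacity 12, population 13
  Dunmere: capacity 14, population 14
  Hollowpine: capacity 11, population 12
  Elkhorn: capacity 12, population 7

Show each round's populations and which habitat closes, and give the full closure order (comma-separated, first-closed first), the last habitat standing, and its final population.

Closure order: Fernhollow, Dunmere, Hollowpine
Last habitat: Elkhorn with 46 animals

Round 1: Dunmere=14 Elkhorn=7 Fernhollow=13 Hollowpine=12 → close Fernhollow (overflow 1)
  13÷3 = 4 each, +1 to first 1
Round 2: Dunmere=19 Elkhorn=11 Hollowpine=16 → close Dunmere (overflow 5)
  19÷2 = 9 each, +1 to first 1
Round 3: Elkhorn=21 Hollowpine=25 → close Hollowpine (overflow 14)
  25÷1 = 25 each, +1 to first 0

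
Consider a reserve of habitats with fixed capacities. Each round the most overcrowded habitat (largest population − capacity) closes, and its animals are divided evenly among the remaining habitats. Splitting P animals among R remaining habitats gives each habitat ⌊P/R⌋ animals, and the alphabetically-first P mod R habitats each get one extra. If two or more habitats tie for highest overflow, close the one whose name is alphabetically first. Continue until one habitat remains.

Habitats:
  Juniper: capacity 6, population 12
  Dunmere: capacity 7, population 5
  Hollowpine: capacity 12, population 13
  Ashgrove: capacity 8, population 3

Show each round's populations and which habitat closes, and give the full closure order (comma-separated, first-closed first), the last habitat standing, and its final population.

Closure order: Juniper, Hollowpine, Dunmere
Last habitat: Ashgrove with 33 animals

Round 1: Ashgrove=3 Dunmere=5 Hollowpine=13 Juniper=12 → close Juniper (overflow 6)
  12÷3 = 4 each, +1 to first 0
Round 2: Ashgrove=7 Dunmere=9 Hollowpine=17 → close Hollowpine (overflow 5)
  17÷2 = 8 each, +1 to first 1
Round 3: Ashgrove=16 Dunmere=17 → close Dunmere (overflow 10)
  17÷1 = 17 each, +1 to first 0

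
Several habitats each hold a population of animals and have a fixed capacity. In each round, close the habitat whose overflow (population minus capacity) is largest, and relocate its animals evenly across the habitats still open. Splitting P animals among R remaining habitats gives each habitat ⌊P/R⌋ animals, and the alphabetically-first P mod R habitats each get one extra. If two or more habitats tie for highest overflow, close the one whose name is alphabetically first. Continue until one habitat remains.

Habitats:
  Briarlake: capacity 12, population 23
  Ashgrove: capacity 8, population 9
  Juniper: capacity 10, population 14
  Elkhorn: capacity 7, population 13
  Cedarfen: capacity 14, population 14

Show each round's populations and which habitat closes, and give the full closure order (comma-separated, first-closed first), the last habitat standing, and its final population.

Closure order: Briarlake, Elkhorn, Juniper, Ashgrove
Last habitat: Cedarfen with 73 animals

Round 1: Ashgrove=9 Briarlake=23 Cedarfen=14 Elkhorn=13 Juniper=14 → close Briarlake (overflow 11)
  23÷4 = 5 each, +1 to first 3
Round 2: Ashgrove=15 Cedarfen=20 Elkhorn=19 Juniper=19 → close Elkhorn (overflow 12)
  19÷3 = 6 each, +1 to first 1
Round 3: Ashgrove=22 Cedarfen=26 Juniper=25 → close Juniper (overflow 15)
  25÷2 = 12 each, +1 to first 1
Round 4: Ashgrove=35 Cedarfen=38 → close Ashgrove (overflow 27)
  35÷1 = 35 each, +1 to first 0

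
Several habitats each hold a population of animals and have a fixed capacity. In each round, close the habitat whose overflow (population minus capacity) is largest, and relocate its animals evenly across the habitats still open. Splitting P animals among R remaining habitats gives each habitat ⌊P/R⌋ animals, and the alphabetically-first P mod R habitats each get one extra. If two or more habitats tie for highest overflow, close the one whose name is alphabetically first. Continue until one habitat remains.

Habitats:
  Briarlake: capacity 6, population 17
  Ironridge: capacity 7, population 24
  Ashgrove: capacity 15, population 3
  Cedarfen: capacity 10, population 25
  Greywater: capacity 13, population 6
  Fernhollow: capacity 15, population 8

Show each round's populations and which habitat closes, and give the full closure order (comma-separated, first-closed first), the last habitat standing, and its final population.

Round 1: Ashgrove=3 Briarlake=17 Cedarfen=25 Fernhollow=8 Greywater=6 Ironridge=24 → close Ironridge (overflow 17)
  24÷5 = 4 each, +1 to first 4
Round 2: Ashgrove=8 Briarlake=22 Cedarfen=30 Fernhollow=13 Greywater=10 → close Cedarfen (overflow 20)
  30÷4 = 7 each, +1 to first 2
Round 3: Ashgrove=16 Briarlake=30 Fernhollow=20 Greywater=17 → close Briarlake (overflow 24)
  30÷3 = 10 each, +1 to first 0
Round 4: Ashgrove=26 Fernhollow=30 Greywater=27 → close Fernhollow (overflow 15)
  30÷2 = 15 each, +1 to first 0
Round 5: Ashgrove=41 Greywater=42 → close Greywater (overflow 29)
  42÷1 = 42 each, +1 to first 0

Closure order: Ironridge, Cedarfen, Briarlake, Fernhollow, Greywater
Last habitat: Ashgrove with 83 animals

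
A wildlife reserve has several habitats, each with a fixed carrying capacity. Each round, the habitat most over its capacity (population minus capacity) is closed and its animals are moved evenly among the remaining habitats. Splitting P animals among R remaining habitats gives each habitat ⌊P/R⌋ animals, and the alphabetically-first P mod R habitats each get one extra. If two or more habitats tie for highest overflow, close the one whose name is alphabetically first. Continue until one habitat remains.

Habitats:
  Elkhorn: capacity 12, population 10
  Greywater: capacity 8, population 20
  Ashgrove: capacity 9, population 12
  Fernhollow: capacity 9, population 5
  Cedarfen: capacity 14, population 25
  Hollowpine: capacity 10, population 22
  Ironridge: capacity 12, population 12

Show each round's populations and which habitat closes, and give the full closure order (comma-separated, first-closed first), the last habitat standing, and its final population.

Closure order: Greywater, Cedarfen, Hollowpine, Ashgrove, Elkhorn, Ironridge
Last habitat: Fernhollow with 106 animals

Round 1: Ashgrove=12 Cedarfen=25 Elkhorn=10 Fernhollow=5 Greywater=20 Hollowpine=22 Ironridge=12 → close Greywater (overflow 12)
  20÷6 = 3 each, +1 to first 2
Round 2: Ashgrove=16 Cedarfen=29 Elkhorn=13 Fernhollow=8 Hollowpine=25 Ironridge=15 → close Cedarfen (overflow 15)
  29÷5 = 5 each, +1 to first 4
Round 3: Ashgrove=22 Elkhorn=19 Fernhollow=14 Hollowpine=31 Ironridge=20 → close Hollowpine (overflow 21)
  31÷4 = 7 each, +1 to first 3
Round 4: Ashgrove=30 Elkhorn=27 Fernhollow=22 Ironridge=27 → close Ashgrove (overflow 21)
  30÷3 = 10 each, +1 to first 0
Round 5: Elkhorn=37 Fernhollow=32 Ironridge=37 → close Elkhorn (overflow 25)
  37÷2 = 18 each, +1 to first 1
Round 6: Fernhollow=51 Ironridge=55 → close Ironridge (overflow 43)
  55÷1 = 55 each, +1 to first 0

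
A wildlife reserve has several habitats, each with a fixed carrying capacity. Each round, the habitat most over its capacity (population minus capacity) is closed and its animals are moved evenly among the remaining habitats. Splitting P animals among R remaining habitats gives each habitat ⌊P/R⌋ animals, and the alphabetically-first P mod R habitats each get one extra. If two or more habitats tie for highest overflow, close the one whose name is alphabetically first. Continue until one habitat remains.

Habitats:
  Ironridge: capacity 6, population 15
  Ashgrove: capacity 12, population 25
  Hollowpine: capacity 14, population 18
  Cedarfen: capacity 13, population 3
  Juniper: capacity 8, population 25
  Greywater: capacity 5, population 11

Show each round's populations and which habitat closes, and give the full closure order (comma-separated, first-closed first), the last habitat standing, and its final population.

Round 1: Ashgrove=25 Cedarfen=3 Greywater=11 Hollowpine=18 Ironridge=15 Juniper=25 → close Juniper (overflow 17)
  25÷5 = 5 each, +1 to first 0
Round 2: Ashgrove=30 Cedarfen=8 Greywater=16 Hollowpine=23 Ironridge=20 → close Ashgrove (overflow 18)
  30÷4 = 7 each, +1 to first 2
Round 3: Cedarfen=16 Greywater=24 Hollowpine=30 Ironridge=27 → close Ironridge (overflow 21)
  27÷3 = 9 each, +1 to first 0
Round 4: Cedarfen=25 Greywater=33 Hollowpine=39 → close Greywater (overflow 28)
  33÷2 = 16 each, +1 to first 1
Round 5: Cedarfen=42 Hollowpine=55 → close Hollowpine (overflow 41)
  55÷1 = 55 each, +1 to first 0

Closure order: Juniper, Ashgrove, Ironridge, Greywater, Hollowpine
Last habitat: Cedarfen with 97 animals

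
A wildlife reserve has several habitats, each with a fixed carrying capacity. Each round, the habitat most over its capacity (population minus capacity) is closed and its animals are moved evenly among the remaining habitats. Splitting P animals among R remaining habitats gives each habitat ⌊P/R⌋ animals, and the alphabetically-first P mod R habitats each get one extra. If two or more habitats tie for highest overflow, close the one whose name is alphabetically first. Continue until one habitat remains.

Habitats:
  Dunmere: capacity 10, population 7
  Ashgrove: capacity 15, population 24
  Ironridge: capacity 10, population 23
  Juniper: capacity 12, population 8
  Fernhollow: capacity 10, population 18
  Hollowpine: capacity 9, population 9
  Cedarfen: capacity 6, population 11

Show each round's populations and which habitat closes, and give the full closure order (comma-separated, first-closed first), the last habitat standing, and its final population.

Round 1: Ashgrove=24 Cedarfen=11 Dunmere=7 Fernhollow=18 Hollowpine=9 Ironridge=23 Juniper=8 → close Ironridge (overflow 13)
  23÷6 = 3 each, +1 to first 5
Round 2: Ashgrove=28 Cedarfen=15 Dunmere=11 Fernhollow=22 Hollowpine=13 Juniper=11 → close Ashgrove (overflow 13)
  28÷5 = 5 each, +1 to first 3
Round 3: Cedarfen=21 Dunmere=17 Fernhollow=28 Hollowpine=18 Juniper=16 → close Fernhollow (overflow 18)
  28÷4 = 7 each, +1 to first 0
Round 4: Cedarfen=28 Dunmere=24 Hollowpine=25 Juniper=23 → close Cedarfen (overflow 22)
  28÷3 = 9 each, +1 to first 1
Round 5: Dunmere=34 Hollowpine=34 Juniper=32 → close Hollowpine (overflow 25)
  34÷2 = 17 each, +1 to first 0
Round 6: Dunmere=51 Juniper=49 → close Dunmere (overflow 41)
  51÷1 = 51 each, +1 to first 0

Closure order: Ironridge, Ashgrove, Fernhollow, Cedarfen, Hollowpine, Dunmere
Last habitat: Juniper with 100 animals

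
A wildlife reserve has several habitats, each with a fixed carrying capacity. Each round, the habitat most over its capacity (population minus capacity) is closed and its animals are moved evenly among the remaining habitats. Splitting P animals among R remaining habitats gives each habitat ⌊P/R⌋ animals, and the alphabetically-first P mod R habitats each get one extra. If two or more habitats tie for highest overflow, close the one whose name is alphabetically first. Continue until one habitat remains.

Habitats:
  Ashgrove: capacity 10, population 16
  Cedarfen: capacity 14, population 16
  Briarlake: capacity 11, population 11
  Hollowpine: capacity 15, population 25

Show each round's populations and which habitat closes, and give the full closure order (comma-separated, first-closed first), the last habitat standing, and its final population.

Closure order: Hollowpine, Ashgrove, Cedarfen
Last habitat: Briarlake with 68 animals

Round 1: Ashgrove=16 Briarlake=11 Cedarfen=16 Hollowpine=25 → close Hollowpine (overflow 10)
  25÷3 = 8 each, +1 to first 1
Round 2: Ashgrove=25 Briarlake=19 Cedarfen=24 → close Ashgrove (overflow 15)
  25÷2 = 12 each, +1 to first 1
Round 3: Briarlake=32 Cedarfen=36 → close Cedarfen (overflow 22)
  36÷1 = 36 each, +1 to first 0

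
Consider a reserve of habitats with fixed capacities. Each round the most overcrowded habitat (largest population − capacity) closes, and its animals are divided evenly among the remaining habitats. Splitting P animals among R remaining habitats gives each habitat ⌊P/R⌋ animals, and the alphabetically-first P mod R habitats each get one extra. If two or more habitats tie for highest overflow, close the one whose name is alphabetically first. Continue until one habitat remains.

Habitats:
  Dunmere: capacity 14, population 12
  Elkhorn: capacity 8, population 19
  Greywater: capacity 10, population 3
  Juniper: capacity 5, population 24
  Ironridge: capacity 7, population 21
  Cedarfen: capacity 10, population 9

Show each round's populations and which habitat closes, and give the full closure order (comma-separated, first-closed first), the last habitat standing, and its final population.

Round 1: Cedarfen=9 Dunmere=12 Elkhorn=19 Greywater=3 Ironridge=21 Juniper=24 → close Juniper (overflow 19)
  24÷5 = 4 each, +1 to first 4
Round 2: Cedarfen=14 Dunmere=17 Elkhorn=24 Greywater=8 Ironridge=25 → close Ironridge (overflow 18)
  25÷4 = 6 each, +1 to first 1
Round 3: Cedarfen=21 Dunmere=23 Elkhorn=30 Greywater=14 → close Elkhorn (overflow 22)
  30÷3 = 10 each, +1 to first 0
Round 4: Cedarfen=31 Dunmere=33 Greywater=24 → close Cedarfen (overflow 21)
  31÷2 = 15 each, +1 to first 1
Round 5: Dunmere=49 Greywater=39 → close Dunmere (overflow 35)
  49÷1 = 49 each, +1 to first 0

Closure order: Juniper, Ironridge, Elkhorn, Cedarfen, Dunmere
Last habitat: Greywater with 88 animals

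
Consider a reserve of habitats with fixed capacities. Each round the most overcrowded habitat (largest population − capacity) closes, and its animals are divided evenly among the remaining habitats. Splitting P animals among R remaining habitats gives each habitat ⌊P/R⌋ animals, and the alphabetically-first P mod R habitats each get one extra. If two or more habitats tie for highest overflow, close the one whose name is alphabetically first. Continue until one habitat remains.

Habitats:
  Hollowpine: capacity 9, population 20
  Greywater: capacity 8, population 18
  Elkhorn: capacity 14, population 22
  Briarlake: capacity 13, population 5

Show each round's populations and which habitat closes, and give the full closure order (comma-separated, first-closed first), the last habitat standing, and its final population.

Closure order: Hollowpine, Greywater, Elkhorn
Last habitat: Briarlake with 65 animals

Round 1: Briarlake=5 Elkhorn=22 Greywater=18 Hollowpine=20 → close Hollowpine (overflow 11)
  20÷3 = 6 each, +1 to first 2
Round 2: Briarlake=12 Elkhorn=29 Greywater=24 → close Greywater (overflow 16)
  24÷2 = 12 each, +1 to first 0
Round 3: Briarlake=24 Elkhorn=41 → close Elkhorn (overflow 27)
  41÷1 = 41 each, +1 to first 0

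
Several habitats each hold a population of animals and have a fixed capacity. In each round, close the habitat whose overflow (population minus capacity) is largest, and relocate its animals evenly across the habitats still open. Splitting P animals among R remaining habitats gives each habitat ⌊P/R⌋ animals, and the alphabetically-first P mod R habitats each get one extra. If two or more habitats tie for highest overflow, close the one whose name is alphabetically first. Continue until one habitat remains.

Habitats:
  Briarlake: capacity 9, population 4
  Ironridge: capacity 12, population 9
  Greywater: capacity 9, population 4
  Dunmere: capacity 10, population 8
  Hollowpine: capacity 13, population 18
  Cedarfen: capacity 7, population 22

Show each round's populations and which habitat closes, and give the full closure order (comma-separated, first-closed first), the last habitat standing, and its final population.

Round 1: Briarlake=4 Cedarfen=22 Dunmere=8 Greywater=4 Hollowpine=18 Ironridge=9 → close Cedarfen (overflow 15)
  22÷5 = 4 each, +1 to first 2
Round 2: Briarlake=9 Dunmere=13 Greywater=8 Hollowpine=22 Ironridge=13 → close Hollowpine (overflow 9)
  22÷4 = 5 each, +1 to first 2
Round 3: Briarlake=15 Dunmere=19 Greywater=13 Ironridge=18 → close Dunmere (overflow 9)
  19÷3 = 6 each, +1 to first 1
Round 4: Briarlake=22 Greywater=19 Ironridge=24 → close Briarlake (overflow 13)
  22÷2 = 11 each, +1 to first 0
Round 5: Greywater=30 Ironridge=35 → close Ironridge (overflow 23)
  35÷1 = 35 each, +1 to first 0

Closure order: Cedarfen, Hollowpine, Dunmere, Briarlake, Ironridge
Last habitat: Greywater with 65 animals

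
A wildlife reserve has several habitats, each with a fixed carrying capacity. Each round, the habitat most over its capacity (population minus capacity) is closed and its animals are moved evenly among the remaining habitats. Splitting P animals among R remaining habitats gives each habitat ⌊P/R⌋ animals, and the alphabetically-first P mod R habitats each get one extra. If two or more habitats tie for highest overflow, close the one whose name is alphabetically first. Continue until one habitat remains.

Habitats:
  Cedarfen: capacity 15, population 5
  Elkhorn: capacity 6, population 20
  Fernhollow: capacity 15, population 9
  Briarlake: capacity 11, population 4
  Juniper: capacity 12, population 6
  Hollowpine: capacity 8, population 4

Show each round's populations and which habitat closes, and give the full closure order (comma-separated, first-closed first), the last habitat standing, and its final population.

Closure order: Elkhorn, Hollowpine, Fernhollow, Juniper, Briarlake
Last habitat: Cedarfen with 48 animals

Round 1: Briarlake=4 Cedarfen=5 Elkhorn=20 Fernhollow=9 Hollowpine=4 Juniper=6 → close Elkhorn (overflow 14)
  20÷5 = 4 each, +1 to first 0
Round 2: Briarlake=8 Cedarfen=9 Fernhollow=13 Hollowpine=8 Juniper=10 → close Hollowpine (overflow 0)
  8÷4 = 2 each, +1 to first 0
Round 3: Briarlake=10 Cedarfen=11 Fernhollow=15 Juniper=12 → close Fernhollow (overflow 0)
  15÷3 = 5 each, +1 to first 0
Round 4: Briarlake=15 Cedarfen=16 Juniper=17 → close Juniper (overflow 5)
  17÷2 = 8 each, +1 to first 1
Round 5: Briarlake=24 Cedarfen=24 → close Briarlake (overflow 13)
  24÷1 = 24 each, +1 to first 0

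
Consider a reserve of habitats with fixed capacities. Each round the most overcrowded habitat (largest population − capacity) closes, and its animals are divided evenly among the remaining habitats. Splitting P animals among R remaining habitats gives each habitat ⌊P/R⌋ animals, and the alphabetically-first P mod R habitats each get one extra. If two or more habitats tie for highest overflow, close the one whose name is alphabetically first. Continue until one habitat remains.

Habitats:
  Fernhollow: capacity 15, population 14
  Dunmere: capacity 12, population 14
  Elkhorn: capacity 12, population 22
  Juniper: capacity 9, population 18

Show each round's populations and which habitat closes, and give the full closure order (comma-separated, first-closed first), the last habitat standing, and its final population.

Closure order: Elkhorn, Juniper, Dunmere
Last habitat: Fernhollow with 68 animals

Round 1: Dunmere=14 Elkhorn=22 Fernhollow=14 Juniper=18 → close Elkhorn (overflow 10)
  22÷3 = 7 each, +1 to first 1
Round 2: Dunmere=22 Fernhollow=21 Juniper=25 → close Juniper (overflow 16)
  25÷2 = 12 each, +1 to first 1
Round 3: Dunmere=35 Fernhollow=33 → close Dunmere (overflow 23)
  35÷1 = 35 each, +1 to first 0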